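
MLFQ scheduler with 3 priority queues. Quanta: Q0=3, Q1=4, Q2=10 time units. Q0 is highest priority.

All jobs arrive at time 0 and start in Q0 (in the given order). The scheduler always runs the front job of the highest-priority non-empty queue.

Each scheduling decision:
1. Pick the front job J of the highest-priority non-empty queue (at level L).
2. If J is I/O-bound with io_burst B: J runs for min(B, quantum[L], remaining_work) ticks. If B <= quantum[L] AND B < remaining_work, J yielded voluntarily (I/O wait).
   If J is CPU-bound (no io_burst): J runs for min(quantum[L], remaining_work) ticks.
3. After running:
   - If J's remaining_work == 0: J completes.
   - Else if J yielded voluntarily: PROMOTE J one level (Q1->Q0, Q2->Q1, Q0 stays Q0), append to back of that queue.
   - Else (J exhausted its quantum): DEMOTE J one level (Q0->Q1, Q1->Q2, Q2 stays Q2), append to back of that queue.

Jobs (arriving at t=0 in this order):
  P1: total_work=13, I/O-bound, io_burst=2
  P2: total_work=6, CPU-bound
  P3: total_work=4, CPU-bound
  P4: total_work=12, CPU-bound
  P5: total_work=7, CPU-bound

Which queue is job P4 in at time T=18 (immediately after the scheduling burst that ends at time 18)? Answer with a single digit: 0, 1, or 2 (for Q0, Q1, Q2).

Answer: 1

Derivation:
t=0-2: P1@Q0 runs 2, rem=11, I/O yield, promote→Q0. Q0=[P2,P3,P4,P5,P1] Q1=[] Q2=[]
t=2-5: P2@Q0 runs 3, rem=3, quantum used, demote→Q1. Q0=[P3,P4,P5,P1] Q1=[P2] Q2=[]
t=5-8: P3@Q0 runs 3, rem=1, quantum used, demote→Q1. Q0=[P4,P5,P1] Q1=[P2,P3] Q2=[]
t=8-11: P4@Q0 runs 3, rem=9, quantum used, demote→Q1. Q0=[P5,P1] Q1=[P2,P3,P4] Q2=[]
t=11-14: P5@Q0 runs 3, rem=4, quantum used, demote→Q1. Q0=[P1] Q1=[P2,P3,P4,P5] Q2=[]
t=14-16: P1@Q0 runs 2, rem=9, I/O yield, promote→Q0. Q0=[P1] Q1=[P2,P3,P4,P5] Q2=[]
t=16-18: P1@Q0 runs 2, rem=7, I/O yield, promote→Q0. Q0=[P1] Q1=[P2,P3,P4,P5] Q2=[]
t=18-20: P1@Q0 runs 2, rem=5, I/O yield, promote→Q0. Q0=[P1] Q1=[P2,P3,P4,P5] Q2=[]
t=20-22: P1@Q0 runs 2, rem=3, I/O yield, promote→Q0. Q0=[P1] Q1=[P2,P3,P4,P5] Q2=[]
t=22-24: P1@Q0 runs 2, rem=1, I/O yield, promote→Q0. Q0=[P1] Q1=[P2,P3,P4,P5] Q2=[]
t=24-25: P1@Q0 runs 1, rem=0, completes. Q0=[] Q1=[P2,P3,P4,P5] Q2=[]
t=25-28: P2@Q1 runs 3, rem=0, completes. Q0=[] Q1=[P3,P4,P5] Q2=[]
t=28-29: P3@Q1 runs 1, rem=0, completes. Q0=[] Q1=[P4,P5] Q2=[]
t=29-33: P4@Q1 runs 4, rem=5, quantum used, demote→Q2. Q0=[] Q1=[P5] Q2=[P4]
t=33-37: P5@Q1 runs 4, rem=0, completes. Q0=[] Q1=[] Q2=[P4]
t=37-42: P4@Q2 runs 5, rem=0, completes. Q0=[] Q1=[] Q2=[]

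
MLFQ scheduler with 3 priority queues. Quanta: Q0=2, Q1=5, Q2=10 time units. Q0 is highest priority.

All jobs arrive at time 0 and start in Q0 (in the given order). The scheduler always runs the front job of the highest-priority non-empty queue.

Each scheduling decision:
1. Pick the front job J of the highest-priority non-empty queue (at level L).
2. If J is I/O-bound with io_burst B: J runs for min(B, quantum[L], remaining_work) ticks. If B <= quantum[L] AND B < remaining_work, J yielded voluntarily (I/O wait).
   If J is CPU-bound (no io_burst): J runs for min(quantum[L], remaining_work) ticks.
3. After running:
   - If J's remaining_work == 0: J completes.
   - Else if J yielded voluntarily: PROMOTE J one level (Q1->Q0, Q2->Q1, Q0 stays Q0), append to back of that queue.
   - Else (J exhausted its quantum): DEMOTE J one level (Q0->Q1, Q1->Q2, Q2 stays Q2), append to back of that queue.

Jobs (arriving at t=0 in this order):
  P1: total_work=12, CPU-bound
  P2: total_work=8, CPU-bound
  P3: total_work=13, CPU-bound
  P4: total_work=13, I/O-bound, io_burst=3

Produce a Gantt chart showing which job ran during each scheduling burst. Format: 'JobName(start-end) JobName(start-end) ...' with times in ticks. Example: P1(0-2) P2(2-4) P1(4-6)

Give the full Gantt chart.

Answer: P1(0-2) P2(2-4) P3(4-6) P4(6-8) P1(8-13) P2(13-18) P3(18-23) P4(23-26) P4(26-28) P4(28-31) P4(31-33) P4(33-34) P1(34-39) P2(39-40) P3(40-46)

Derivation:
t=0-2: P1@Q0 runs 2, rem=10, quantum used, demote→Q1. Q0=[P2,P3,P4] Q1=[P1] Q2=[]
t=2-4: P2@Q0 runs 2, rem=6, quantum used, demote→Q1. Q0=[P3,P4] Q1=[P1,P2] Q2=[]
t=4-6: P3@Q0 runs 2, rem=11, quantum used, demote→Q1. Q0=[P4] Q1=[P1,P2,P3] Q2=[]
t=6-8: P4@Q0 runs 2, rem=11, quantum used, demote→Q1. Q0=[] Q1=[P1,P2,P3,P4] Q2=[]
t=8-13: P1@Q1 runs 5, rem=5, quantum used, demote→Q2. Q0=[] Q1=[P2,P3,P4] Q2=[P1]
t=13-18: P2@Q1 runs 5, rem=1, quantum used, demote→Q2. Q0=[] Q1=[P3,P4] Q2=[P1,P2]
t=18-23: P3@Q1 runs 5, rem=6, quantum used, demote→Q2. Q0=[] Q1=[P4] Q2=[P1,P2,P3]
t=23-26: P4@Q1 runs 3, rem=8, I/O yield, promote→Q0. Q0=[P4] Q1=[] Q2=[P1,P2,P3]
t=26-28: P4@Q0 runs 2, rem=6, quantum used, demote→Q1. Q0=[] Q1=[P4] Q2=[P1,P2,P3]
t=28-31: P4@Q1 runs 3, rem=3, I/O yield, promote→Q0. Q0=[P4] Q1=[] Q2=[P1,P2,P3]
t=31-33: P4@Q0 runs 2, rem=1, quantum used, demote→Q1. Q0=[] Q1=[P4] Q2=[P1,P2,P3]
t=33-34: P4@Q1 runs 1, rem=0, completes. Q0=[] Q1=[] Q2=[P1,P2,P3]
t=34-39: P1@Q2 runs 5, rem=0, completes. Q0=[] Q1=[] Q2=[P2,P3]
t=39-40: P2@Q2 runs 1, rem=0, completes. Q0=[] Q1=[] Q2=[P3]
t=40-46: P3@Q2 runs 6, rem=0, completes. Q0=[] Q1=[] Q2=[]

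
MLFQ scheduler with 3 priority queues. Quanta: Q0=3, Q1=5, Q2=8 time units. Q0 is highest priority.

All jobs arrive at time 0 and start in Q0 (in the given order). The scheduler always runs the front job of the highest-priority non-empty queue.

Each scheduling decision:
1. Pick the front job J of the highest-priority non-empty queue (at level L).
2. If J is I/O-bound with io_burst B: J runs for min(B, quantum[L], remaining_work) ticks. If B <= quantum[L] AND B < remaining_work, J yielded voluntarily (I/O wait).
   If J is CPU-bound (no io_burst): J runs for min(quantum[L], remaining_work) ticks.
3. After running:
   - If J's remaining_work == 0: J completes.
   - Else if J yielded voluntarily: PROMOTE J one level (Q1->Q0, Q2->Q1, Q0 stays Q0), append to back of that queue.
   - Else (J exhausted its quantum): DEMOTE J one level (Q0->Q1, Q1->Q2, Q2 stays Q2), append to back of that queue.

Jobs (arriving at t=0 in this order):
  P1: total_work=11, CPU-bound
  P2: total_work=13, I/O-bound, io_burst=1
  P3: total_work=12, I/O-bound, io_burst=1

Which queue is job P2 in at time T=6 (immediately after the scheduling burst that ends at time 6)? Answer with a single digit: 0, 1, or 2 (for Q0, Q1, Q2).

t=0-3: P1@Q0 runs 3, rem=8, quantum used, demote→Q1. Q0=[P2,P3] Q1=[P1] Q2=[]
t=3-4: P2@Q0 runs 1, rem=12, I/O yield, promote→Q0. Q0=[P3,P2] Q1=[P1] Q2=[]
t=4-5: P3@Q0 runs 1, rem=11, I/O yield, promote→Q0. Q0=[P2,P3] Q1=[P1] Q2=[]
t=5-6: P2@Q0 runs 1, rem=11, I/O yield, promote→Q0. Q0=[P3,P2] Q1=[P1] Q2=[]
t=6-7: P3@Q0 runs 1, rem=10, I/O yield, promote→Q0. Q0=[P2,P3] Q1=[P1] Q2=[]
t=7-8: P2@Q0 runs 1, rem=10, I/O yield, promote→Q0. Q0=[P3,P2] Q1=[P1] Q2=[]
t=8-9: P3@Q0 runs 1, rem=9, I/O yield, promote→Q0. Q0=[P2,P3] Q1=[P1] Q2=[]
t=9-10: P2@Q0 runs 1, rem=9, I/O yield, promote→Q0. Q0=[P3,P2] Q1=[P1] Q2=[]
t=10-11: P3@Q0 runs 1, rem=8, I/O yield, promote→Q0. Q0=[P2,P3] Q1=[P1] Q2=[]
t=11-12: P2@Q0 runs 1, rem=8, I/O yield, promote→Q0. Q0=[P3,P2] Q1=[P1] Q2=[]
t=12-13: P3@Q0 runs 1, rem=7, I/O yield, promote→Q0. Q0=[P2,P3] Q1=[P1] Q2=[]
t=13-14: P2@Q0 runs 1, rem=7, I/O yield, promote→Q0. Q0=[P3,P2] Q1=[P1] Q2=[]
t=14-15: P3@Q0 runs 1, rem=6, I/O yield, promote→Q0. Q0=[P2,P3] Q1=[P1] Q2=[]
t=15-16: P2@Q0 runs 1, rem=6, I/O yield, promote→Q0. Q0=[P3,P2] Q1=[P1] Q2=[]
t=16-17: P3@Q0 runs 1, rem=5, I/O yield, promote→Q0. Q0=[P2,P3] Q1=[P1] Q2=[]
t=17-18: P2@Q0 runs 1, rem=5, I/O yield, promote→Q0. Q0=[P3,P2] Q1=[P1] Q2=[]
t=18-19: P3@Q0 runs 1, rem=4, I/O yield, promote→Q0. Q0=[P2,P3] Q1=[P1] Q2=[]
t=19-20: P2@Q0 runs 1, rem=4, I/O yield, promote→Q0. Q0=[P3,P2] Q1=[P1] Q2=[]
t=20-21: P3@Q0 runs 1, rem=3, I/O yield, promote→Q0. Q0=[P2,P3] Q1=[P1] Q2=[]
t=21-22: P2@Q0 runs 1, rem=3, I/O yield, promote→Q0. Q0=[P3,P2] Q1=[P1] Q2=[]
t=22-23: P3@Q0 runs 1, rem=2, I/O yield, promote→Q0. Q0=[P2,P3] Q1=[P1] Q2=[]
t=23-24: P2@Q0 runs 1, rem=2, I/O yield, promote→Q0. Q0=[P3,P2] Q1=[P1] Q2=[]
t=24-25: P3@Q0 runs 1, rem=1, I/O yield, promote→Q0. Q0=[P2,P3] Q1=[P1] Q2=[]
t=25-26: P2@Q0 runs 1, rem=1, I/O yield, promote→Q0. Q0=[P3,P2] Q1=[P1] Q2=[]
t=26-27: P3@Q0 runs 1, rem=0, completes. Q0=[P2] Q1=[P1] Q2=[]
t=27-28: P2@Q0 runs 1, rem=0, completes. Q0=[] Q1=[P1] Q2=[]
t=28-33: P1@Q1 runs 5, rem=3, quantum used, demote→Q2. Q0=[] Q1=[] Q2=[P1]
t=33-36: P1@Q2 runs 3, rem=0, completes. Q0=[] Q1=[] Q2=[]

Answer: 0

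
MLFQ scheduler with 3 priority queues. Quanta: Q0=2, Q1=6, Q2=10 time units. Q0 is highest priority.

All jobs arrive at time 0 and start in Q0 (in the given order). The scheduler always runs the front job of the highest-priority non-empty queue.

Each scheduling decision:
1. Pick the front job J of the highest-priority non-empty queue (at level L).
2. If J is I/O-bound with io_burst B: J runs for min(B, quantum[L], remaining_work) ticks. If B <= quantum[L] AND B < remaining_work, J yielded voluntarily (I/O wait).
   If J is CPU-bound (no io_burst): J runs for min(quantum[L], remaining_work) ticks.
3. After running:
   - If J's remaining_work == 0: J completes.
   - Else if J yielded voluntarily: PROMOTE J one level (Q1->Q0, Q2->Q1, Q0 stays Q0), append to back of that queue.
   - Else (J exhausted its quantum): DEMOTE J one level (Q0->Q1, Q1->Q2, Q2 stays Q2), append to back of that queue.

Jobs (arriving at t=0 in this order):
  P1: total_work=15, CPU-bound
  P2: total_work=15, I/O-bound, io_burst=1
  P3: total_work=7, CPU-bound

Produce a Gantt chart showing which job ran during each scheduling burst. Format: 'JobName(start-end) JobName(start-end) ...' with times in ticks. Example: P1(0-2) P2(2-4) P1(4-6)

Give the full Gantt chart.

Answer: P1(0-2) P2(2-3) P3(3-5) P2(5-6) P2(6-7) P2(7-8) P2(8-9) P2(9-10) P2(10-11) P2(11-12) P2(12-13) P2(13-14) P2(14-15) P2(15-16) P2(16-17) P2(17-18) P2(18-19) P1(19-25) P3(25-30) P1(30-37)

Derivation:
t=0-2: P1@Q0 runs 2, rem=13, quantum used, demote→Q1. Q0=[P2,P3] Q1=[P1] Q2=[]
t=2-3: P2@Q0 runs 1, rem=14, I/O yield, promote→Q0. Q0=[P3,P2] Q1=[P1] Q2=[]
t=3-5: P3@Q0 runs 2, rem=5, quantum used, demote→Q1. Q0=[P2] Q1=[P1,P3] Q2=[]
t=5-6: P2@Q0 runs 1, rem=13, I/O yield, promote→Q0. Q0=[P2] Q1=[P1,P3] Q2=[]
t=6-7: P2@Q0 runs 1, rem=12, I/O yield, promote→Q0. Q0=[P2] Q1=[P1,P3] Q2=[]
t=7-8: P2@Q0 runs 1, rem=11, I/O yield, promote→Q0. Q0=[P2] Q1=[P1,P3] Q2=[]
t=8-9: P2@Q0 runs 1, rem=10, I/O yield, promote→Q0. Q0=[P2] Q1=[P1,P3] Q2=[]
t=9-10: P2@Q0 runs 1, rem=9, I/O yield, promote→Q0. Q0=[P2] Q1=[P1,P3] Q2=[]
t=10-11: P2@Q0 runs 1, rem=8, I/O yield, promote→Q0. Q0=[P2] Q1=[P1,P3] Q2=[]
t=11-12: P2@Q0 runs 1, rem=7, I/O yield, promote→Q0. Q0=[P2] Q1=[P1,P3] Q2=[]
t=12-13: P2@Q0 runs 1, rem=6, I/O yield, promote→Q0. Q0=[P2] Q1=[P1,P3] Q2=[]
t=13-14: P2@Q0 runs 1, rem=5, I/O yield, promote→Q0. Q0=[P2] Q1=[P1,P3] Q2=[]
t=14-15: P2@Q0 runs 1, rem=4, I/O yield, promote→Q0. Q0=[P2] Q1=[P1,P3] Q2=[]
t=15-16: P2@Q0 runs 1, rem=3, I/O yield, promote→Q0. Q0=[P2] Q1=[P1,P3] Q2=[]
t=16-17: P2@Q0 runs 1, rem=2, I/O yield, promote→Q0. Q0=[P2] Q1=[P1,P3] Q2=[]
t=17-18: P2@Q0 runs 1, rem=1, I/O yield, promote→Q0. Q0=[P2] Q1=[P1,P3] Q2=[]
t=18-19: P2@Q0 runs 1, rem=0, completes. Q0=[] Q1=[P1,P3] Q2=[]
t=19-25: P1@Q1 runs 6, rem=7, quantum used, demote→Q2. Q0=[] Q1=[P3] Q2=[P1]
t=25-30: P3@Q1 runs 5, rem=0, completes. Q0=[] Q1=[] Q2=[P1]
t=30-37: P1@Q2 runs 7, rem=0, completes. Q0=[] Q1=[] Q2=[]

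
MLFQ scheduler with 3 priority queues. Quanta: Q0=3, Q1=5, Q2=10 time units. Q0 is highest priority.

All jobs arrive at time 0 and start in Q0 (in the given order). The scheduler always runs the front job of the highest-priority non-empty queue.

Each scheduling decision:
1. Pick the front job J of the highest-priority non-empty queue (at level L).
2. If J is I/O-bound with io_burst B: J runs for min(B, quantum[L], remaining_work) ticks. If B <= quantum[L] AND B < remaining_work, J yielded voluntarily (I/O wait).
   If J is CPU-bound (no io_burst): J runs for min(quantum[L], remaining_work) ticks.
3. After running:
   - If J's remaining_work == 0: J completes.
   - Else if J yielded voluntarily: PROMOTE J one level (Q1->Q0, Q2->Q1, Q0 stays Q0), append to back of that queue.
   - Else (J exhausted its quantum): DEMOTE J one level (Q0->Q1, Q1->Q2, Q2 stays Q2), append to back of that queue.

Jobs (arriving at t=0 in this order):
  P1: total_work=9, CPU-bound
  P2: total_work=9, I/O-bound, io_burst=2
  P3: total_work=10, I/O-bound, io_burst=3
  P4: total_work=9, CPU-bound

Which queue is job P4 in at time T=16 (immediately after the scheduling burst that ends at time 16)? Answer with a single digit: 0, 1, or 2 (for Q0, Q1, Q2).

Answer: 1

Derivation:
t=0-3: P1@Q0 runs 3, rem=6, quantum used, demote→Q1. Q0=[P2,P3,P4] Q1=[P1] Q2=[]
t=3-5: P2@Q0 runs 2, rem=7, I/O yield, promote→Q0. Q0=[P3,P4,P2] Q1=[P1] Q2=[]
t=5-8: P3@Q0 runs 3, rem=7, I/O yield, promote→Q0. Q0=[P4,P2,P3] Q1=[P1] Q2=[]
t=8-11: P4@Q0 runs 3, rem=6, quantum used, demote→Q1. Q0=[P2,P3] Q1=[P1,P4] Q2=[]
t=11-13: P2@Q0 runs 2, rem=5, I/O yield, promote→Q0. Q0=[P3,P2] Q1=[P1,P4] Q2=[]
t=13-16: P3@Q0 runs 3, rem=4, I/O yield, promote→Q0. Q0=[P2,P3] Q1=[P1,P4] Q2=[]
t=16-18: P2@Q0 runs 2, rem=3, I/O yield, promote→Q0. Q0=[P3,P2] Q1=[P1,P4] Q2=[]
t=18-21: P3@Q0 runs 3, rem=1, I/O yield, promote→Q0. Q0=[P2,P3] Q1=[P1,P4] Q2=[]
t=21-23: P2@Q0 runs 2, rem=1, I/O yield, promote→Q0. Q0=[P3,P2] Q1=[P1,P4] Q2=[]
t=23-24: P3@Q0 runs 1, rem=0, completes. Q0=[P2] Q1=[P1,P4] Q2=[]
t=24-25: P2@Q0 runs 1, rem=0, completes. Q0=[] Q1=[P1,P4] Q2=[]
t=25-30: P1@Q1 runs 5, rem=1, quantum used, demote→Q2. Q0=[] Q1=[P4] Q2=[P1]
t=30-35: P4@Q1 runs 5, rem=1, quantum used, demote→Q2. Q0=[] Q1=[] Q2=[P1,P4]
t=35-36: P1@Q2 runs 1, rem=0, completes. Q0=[] Q1=[] Q2=[P4]
t=36-37: P4@Q2 runs 1, rem=0, completes. Q0=[] Q1=[] Q2=[]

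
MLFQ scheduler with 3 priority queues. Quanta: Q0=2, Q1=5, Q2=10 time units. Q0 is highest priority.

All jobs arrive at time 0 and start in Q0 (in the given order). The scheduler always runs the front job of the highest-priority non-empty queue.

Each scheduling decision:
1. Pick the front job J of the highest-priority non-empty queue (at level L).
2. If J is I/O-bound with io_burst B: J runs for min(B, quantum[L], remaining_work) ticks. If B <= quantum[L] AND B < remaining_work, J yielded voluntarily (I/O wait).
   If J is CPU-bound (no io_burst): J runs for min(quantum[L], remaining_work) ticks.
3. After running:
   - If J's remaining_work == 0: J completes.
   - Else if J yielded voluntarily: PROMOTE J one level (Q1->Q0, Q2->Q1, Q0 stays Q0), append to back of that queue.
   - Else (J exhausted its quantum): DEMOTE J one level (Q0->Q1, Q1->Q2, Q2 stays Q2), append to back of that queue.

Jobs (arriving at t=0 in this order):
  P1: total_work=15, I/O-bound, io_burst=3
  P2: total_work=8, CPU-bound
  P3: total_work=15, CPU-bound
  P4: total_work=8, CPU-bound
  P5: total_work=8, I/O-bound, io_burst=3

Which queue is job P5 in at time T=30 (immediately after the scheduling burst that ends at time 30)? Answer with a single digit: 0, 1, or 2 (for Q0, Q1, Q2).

t=0-2: P1@Q0 runs 2, rem=13, quantum used, demote→Q1. Q0=[P2,P3,P4,P5] Q1=[P1] Q2=[]
t=2-4: P2@Q0 runs 2, rem=6, quantum used, demote→Q1. Q0=[P3,P4,P5] Q1=[P1,P2] Q2=[]
t=4-6: P3@Q0 runs 2, rem=13, quantum used, demote→Q1. Q0=[P4,P5] Q1=[P1,P2,P3] Q2=[]
t=6-8: P4@Q0 runs 2, rem=6, quantum used, demote→Q1. Q0=[P5] Q1=[P1,P2,P3,P4] Q2=[]
t=8-10: P5@Q0 runs 2, rem=6, quantum used, demote→Q1. Q0=[] Q1=[P1,P2,P3,P4,P5] Q2=[]
t=10-13: P1@Q1 runs 3, rem=10, I/O yield, promote→Q0. Q0=[P1] Q1=[P2,P3,P4,P5] Q2=[]
t=13-15: P1@Q0 runs 2, rem=8, quantum used, demote→Q1. Q0=[] Q1=[P2,P3,P4,P5,P1] Q2=[]
t=15-20: P2@Q1 runs 5, rem=1, quantum used, demote→Q2. Q0=[] Q1=[P3,P4,P5,P1] Q2=[P2]
t=20-25: P3@Q1 runs 5, rem=8, quantum used, demote→Q2. Q0=[] Q1=[P4,P5,P1] Q2=[P2,P3]
t=25-30: P4@Q1 runs 5, rem=1, quantum used, demote→Q2. Q0=[] Q1=[P5,P1] Q2=[P2,P3,P4]
t=30-33: P5@Q1 runs 3, rem=3, I/O yield, promote→Q0. Q0=[P5] Q1=[P1] Q2=[P2,P3,P4]
t=33-35: P5@Q0 runs 2, rem=1, quantum used, demote→Q1. Q0=[] Q1=[P1,P5] Q2=[P2,P3,P4]
t=35-38: P1@Q1 runs 3, rem=5, I/O yield, promote→Q0. Q0=[P1] Q1=[P5] Q2=[P2,P3,P4]
t=38-40: P1@Q0 runs 2, rem=3, quantum used, demote→Q1. Q0=[] Q1=[P5,P1] Q2=[P2,P3,P4]
t=40-41: P5@Q1 runs 1, rem=0, completes. Q0=[] Q1=[P1] Q2=[P2,P3,P4]
t=41-44: P1@Q1 runs 3, rem=0, completes. Q0=[] Q1=[] Q2=[P2,P3,P4]
t=44-45: P2@Q2 runs 1, rem=0, completes. Q0=[] Q1=[] Q2=[P3,P4]
t=45-53: P3@Q2 runs 8, rem=0, completes. Q0=[] Q1=[] Q2=[P4]
t=53-54: P4@Q2 runs 1, rem=0, completes. Q0=[] Q1=[] Q2=[]

Answer: 1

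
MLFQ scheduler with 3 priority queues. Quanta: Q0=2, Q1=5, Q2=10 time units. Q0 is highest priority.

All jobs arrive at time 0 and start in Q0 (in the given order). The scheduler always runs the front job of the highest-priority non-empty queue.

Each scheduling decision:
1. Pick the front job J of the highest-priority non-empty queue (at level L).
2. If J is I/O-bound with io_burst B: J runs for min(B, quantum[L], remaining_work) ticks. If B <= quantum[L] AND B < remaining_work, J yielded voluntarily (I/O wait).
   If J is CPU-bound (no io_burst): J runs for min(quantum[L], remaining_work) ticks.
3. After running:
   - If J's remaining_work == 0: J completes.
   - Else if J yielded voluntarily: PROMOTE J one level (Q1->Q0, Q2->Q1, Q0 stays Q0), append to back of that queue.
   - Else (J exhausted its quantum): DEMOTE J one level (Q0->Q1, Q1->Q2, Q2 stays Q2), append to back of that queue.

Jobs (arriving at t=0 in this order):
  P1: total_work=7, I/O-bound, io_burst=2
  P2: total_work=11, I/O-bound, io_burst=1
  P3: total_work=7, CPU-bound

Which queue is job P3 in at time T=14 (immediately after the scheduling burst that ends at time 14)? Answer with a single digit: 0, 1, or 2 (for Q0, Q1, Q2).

Answer: 1

Derivation:
t=0-2: P1@Q0 runs 2, rem=5, I/O yield, promote→Q0. Q0=[P2,P3,P1] Q1=[] Q2=[]
t=2-3: P2@Q0 runs 1, rem=10, I/O yield, promote→Q0. Q0=[P3,P1,P2] Q1=[] Q2=[]
t=3-5: P3@Q0 runs 2, rem=5, quantum used, demote→Q1. Q0=[P1,P2] Q1=[P3] Q2=[]
t=5-7: P1@Q0 runs 2, rem=3, I/O yield, promote→Q0. Q0=[P2,P1] Q1=[P3] Q2=[]
t=7-8: P2@Q0 runs 1, rem=9, I/O yield, promote→Q0. Q0=[P1,P2] Q1=[P3] Q2=[]
t=8-10: P1@Q0 runs 2, rem=1, I/O yield, promote→Q0. Q0=[P2,P1] Q1=[P3] Q2=[]
t=10-11: P2@Q0 runs 1, rem=8, I/O yield, promote→Q0. Q0=[P1,P2] Q1=[P3] Q2=[]
t=11-12: P1@Q0 runs 1, rem=0, completes. Q0=[P2] Q1=[P3] Q2=[]
t=12-13: P2@Q0 runs 1, rem=7, I/O yield, promote→Q0. Q0=[P2] Q1=[P3] Q2=[]
t=13-14: P2@Q0 runs 1, rem=6, I/O yield, promote→Q0. Q0=[P2] Q1=[P3] Q2=[]
t=14-15: P2@Q0 runs 1, rem=5, I/O yield, promote→Q0. Q0=[P2] Q1=[P3] Q2=[]
t=15-16: P2@Q0 runs 1, rem=4, I/O yield, promote→Q0. Q0=[P2] Q1=[P3] Q2=[]
t=16-17: P2@Q0 runs 1, rem=3, I/O yield, promote→Q0. Q0=[P2] Q1=[P3] Q2=[]
t=17-18: P2@Q0 runs 1, rem=2, I/O yield, promote→Q0. Q0=[P2] Q1=[P3] Q2=[]
t=18-19: P2@Q0 runs 1, rem=1, I/O yield, promote→Q0. Q0=[P2] Q1=[P3] Q2=[]
t=19-20: P2@Q0 runs 1, rem=0, completes. Q0=[] Q1=[P3] Q2=[]
t=20-25: P3@Q1 runs 5, rem=0, completes. Q0=[] Q1=[] Q2=[]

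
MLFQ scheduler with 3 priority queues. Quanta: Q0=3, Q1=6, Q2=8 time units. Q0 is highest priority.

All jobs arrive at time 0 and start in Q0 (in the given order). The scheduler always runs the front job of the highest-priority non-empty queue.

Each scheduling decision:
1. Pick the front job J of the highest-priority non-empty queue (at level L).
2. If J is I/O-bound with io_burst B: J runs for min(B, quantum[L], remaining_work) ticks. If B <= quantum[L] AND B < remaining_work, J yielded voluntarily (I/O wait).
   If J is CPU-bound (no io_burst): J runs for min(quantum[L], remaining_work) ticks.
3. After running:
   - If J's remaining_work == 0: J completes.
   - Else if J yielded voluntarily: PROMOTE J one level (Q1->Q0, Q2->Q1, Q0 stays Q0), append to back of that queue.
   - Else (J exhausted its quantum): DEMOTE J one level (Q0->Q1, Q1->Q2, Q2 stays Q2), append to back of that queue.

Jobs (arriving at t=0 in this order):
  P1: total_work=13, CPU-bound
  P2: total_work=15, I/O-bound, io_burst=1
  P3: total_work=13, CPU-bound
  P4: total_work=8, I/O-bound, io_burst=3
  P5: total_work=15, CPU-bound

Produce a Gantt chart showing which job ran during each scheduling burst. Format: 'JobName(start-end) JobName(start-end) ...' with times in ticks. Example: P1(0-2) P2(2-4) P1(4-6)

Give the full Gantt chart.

Answer: P1(0-3) P2(3-4) P3(4-7) P4(7-10) P5(10-13) P2(13-14) P4(14-17) P2(17-18) P4(18-20) P2(20-21) P2(21-22) P2(22-23) P2(23-24) P2(24-25) P2(25-26) P2(26-27) P2(27-28) P2(28-29) P2(29-30) P2(30-31) P2(31-32) P1(32-38) P3(38-44) P5(44-50) P1(50-54) P3(54-58) P5(58-64)

Derivation:
t=0-3: P1@Q0 runs 3, rem=10, quantum used, demote→Q1. Q0=[P2,P3,P4,P5] Q1=[P1] Q2=[]
t=3-4: P2@Q0 runs 1, rem=14, I/O yield, promote→Q0. Q0=[P3,P4,P5,P2] Q1=[P1] Q2=[]
t=4-7: P3@Q0 runs 3, rem=10, quantum used, demote→Q1. Q0=[P4,P5,P2] Q1=[P1,P3] Q2=[]
t=7-10: P4@Q0 runs 3, rem=5, I/O yield, promote→Q0. Q0=[P5,P2,P4] Q1=[P1,P3] Q2=[]
t=10-13: P5@Q0 runs 3, rem=12, quantum used, demote→Q1. Q0=[P2,P4] Q1=[P1,P3,P5] Q2=[]
t=13-14: P2@Q0 runs 1, rem=13, I/O yield, promote→Q0. Q0=[P4,P2] Q1=[P1,P3,P5] Q2=[]
t=14-17: P4@Q0 runs 3, rem=2, I/O yield, promote→Q0. Q0=[P2,P4] Q1=[P1,P3,P5] Q2=[]
t=17-18: P2@Q0 runs 1, rem=12, I/O yield, promote→Q0. Q0=[P4,P2] Q1=[P1,P3,P5] Q2=[]
t=18-20: P4@Q0 runs 2, rem=0, completes. Q0=[P2] Q1=[P1,P3,P5] Q2=[]
t=20-21: P2@Q0 runs 1, rem=11, I/O yield, promote→Q0. Q0=[P2] Q1=[P1,P3,P5] Q2=[]
t=21-22: P2@Q0 runs 1, rem=10, I/O yield, promote→Q0. Q0=[P2] Q1=[P1,P3,P5] Q2=[]
t=22-23: P2@Q0 runs 1, rem=9, I/O yield, promote→Q0. Q0=[P2] Q1=[P1,P3,P5] Q2=[]
t=23-24: P2@Q0 runs 1, rem=8, I/O yield, promote→Q0. Q0=[P2] Q1=[P1,P3,P5] Q2=[]
t=24-25: P2@Q0 runs 1, rem=7, I/O yield, promote→Q0. Q0=[P2] Q1=[P1,P3,P5] Q2=[]
t=25-26: P2@Q0 runs 1, rem=6, I/O yield, promote→Q0. Q0=[P2] Q1=[P1,P3,P5] Q2=[]
t=26-27: P2@Q0 runs 1, rem=5, I/O yield, promote→Q0. Q0=[P2] Q1=[P1,P3,P5] Q2=[]
t=27-28: P2@Q0 runs 1, rem=4, I/O yield, promote→Q0. Q0=[P2] Q1=[P1,P3,P5] Q2=[]
t=28-29: P2@Q0 runs 1, rem=3, I/O yield, promote→Q0. Q0=[P2] Q1=[P1,P3,P5] Q2=[]
t=29-30: P2@Q0 runs 1, rem=2, I/O yield, promote→Q0. Q0=[P2] Q1=[P1,P3,P5] Q2=[]
t=30-31: P2@Q0 runs 1, rem=1, I/O yield, promote→Q0. Q0=[P2] Q1=[P1,P3,P5] Q2=[]
t=31-32: P2@Q0 runs 1, rem=0, completes. Q0=[] Q1=[P1,P3,P5] Q2=[]
t=32-38: P1@Q1 runs 6, rem=4, quantum used, demote→Q2. Q0=[] Q1=[P3,P5] Q2=[P1]
t=38-44: P3@Q1 runs 6, rem=4, quantum used, demote→Q2. Q0=[] Q1=[P5] Q2=[P1,P3]
t=44-50: P5@Q1 runs 6, rem=6, quantum used, demote→Q2. Q0=[] Q1=[] Q2=[P1,P3,P5]
t=50-54: P1@Q2 runs 4, rem=0, completes. Q0=[] Q1=[] Q2=[P3,P5]
t=54-58: P3@Q2 runs 4, rem=0, completes. Q0=[] Q1=[] Q2=[P5]
t=58-64: P5@Q2 runs 6, rem=0, completes. Q0=[] Q1=[] Q2=[]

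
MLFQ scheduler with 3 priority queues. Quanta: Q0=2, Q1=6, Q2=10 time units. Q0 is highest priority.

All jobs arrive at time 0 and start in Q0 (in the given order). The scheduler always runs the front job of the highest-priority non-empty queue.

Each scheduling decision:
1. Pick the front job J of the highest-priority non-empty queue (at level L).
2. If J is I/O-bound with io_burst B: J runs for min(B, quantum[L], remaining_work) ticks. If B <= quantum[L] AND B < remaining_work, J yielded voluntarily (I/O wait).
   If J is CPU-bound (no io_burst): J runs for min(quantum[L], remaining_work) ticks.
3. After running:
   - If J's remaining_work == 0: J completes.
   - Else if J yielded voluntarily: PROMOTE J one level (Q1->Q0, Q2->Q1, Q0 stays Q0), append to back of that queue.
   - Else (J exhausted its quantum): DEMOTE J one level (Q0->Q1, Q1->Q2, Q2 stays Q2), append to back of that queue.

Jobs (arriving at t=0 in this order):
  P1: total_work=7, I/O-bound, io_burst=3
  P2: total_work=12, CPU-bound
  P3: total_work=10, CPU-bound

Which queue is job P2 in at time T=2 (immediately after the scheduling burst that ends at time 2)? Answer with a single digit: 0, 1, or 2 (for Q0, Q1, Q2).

t=0-2: P1@Q0 runs 2, rem=5, quantum used, demote→Q1. Q0=[P2,P3] Q1=[P1] Q2=[]
t=2-4: P2@Q0 runs 2, rem=10, quantum used, demote→Q1. Q0=[P3] Q1=[P1,P2] Q2=[]
t=4-6: P3@Q0 runs 2, rem=8, quantum used, demote→Q1. Q0=[] Q1=[P1,P2,P3] Q2=[]
t=6-9: P1@Q1 runs 3, rem=2, I/O yield, promote→Q0. Q0=[P1] Q1=[P2,P3] Q2=[]
t=9-11: P1@Q0 runs 2, rem=0, completes. Q0=[] Q1=[P2,P3] Q2=[]
t=11-17: P2@Q1 runs 6, rem=4, quantum used, demote→Q2. Q0=[] Q1=[P3] Q2=[P2]
t=17-23: P3@Q1 runs 6, rem=2, quantum used, demote→Q2. Q0=[] Q1=[] Q2=[P2,P3]
t=23-27: P2@Q2 runs 4, rem=0, completes. Q0=[] Q1=[] Q2=[P3]
t=27-29: P3@Q2 runs 2, rem=0, completes. Q0=[] Q1=[] Q2=[]

Answer: 0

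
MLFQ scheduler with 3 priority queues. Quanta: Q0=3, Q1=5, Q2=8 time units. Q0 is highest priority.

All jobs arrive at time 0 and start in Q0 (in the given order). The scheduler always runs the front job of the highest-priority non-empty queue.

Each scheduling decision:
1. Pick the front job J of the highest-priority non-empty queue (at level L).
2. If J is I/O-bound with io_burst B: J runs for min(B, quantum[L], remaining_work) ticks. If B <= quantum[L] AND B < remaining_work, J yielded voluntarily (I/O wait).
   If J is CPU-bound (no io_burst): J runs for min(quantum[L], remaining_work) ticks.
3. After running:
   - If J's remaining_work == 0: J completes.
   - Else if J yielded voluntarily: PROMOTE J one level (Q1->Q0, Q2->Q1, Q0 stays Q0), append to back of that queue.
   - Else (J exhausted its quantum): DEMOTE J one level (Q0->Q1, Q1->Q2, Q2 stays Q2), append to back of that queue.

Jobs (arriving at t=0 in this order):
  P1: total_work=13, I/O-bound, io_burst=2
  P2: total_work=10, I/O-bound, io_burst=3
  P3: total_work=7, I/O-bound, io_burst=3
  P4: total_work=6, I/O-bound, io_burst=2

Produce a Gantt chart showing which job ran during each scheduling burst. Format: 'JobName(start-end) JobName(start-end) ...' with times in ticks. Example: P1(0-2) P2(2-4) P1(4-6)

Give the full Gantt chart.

Answer: P1(0-2) P2(2-5) P3(5-8) P4(8-10) P1(10-12) P2(12-15) P3(15-18) P4(18-20) P1(20-22) P2(22-25) P3(25-26) P4(26-28) P1(28-30) P2(30-31) P1(31-33) P1(33-35) P1(35-36)

Derivation:
t=0-2: P1@Q0 runs 2, rem=11, I/O yield, promote→Q0. Q0=[P2,P3,P4,P1] Q1=[] Q2=[]
t=2-5: P2@Q0 runs 3, rem=7, I/O yield, promote→Q0. Q0=[P3,P4,P1,P2] Q1=[] Q2=[]
t=5-8: P3@Q0 runs 3, rem=4, I/O yield, promote→Q0. Q0=[P4,P1,P2,P3] Q1=[] Q2=[]
t=8-10: P4@Q0 runs 2, rem=4, I/O yield, promote→Q0. Q0=[P1,P2,P3,P4] Q1=[] Q2=[]
t=10-12: P1@Q0 runs 2, rem=9, I/O yield, promote→Q0. Q0=[P2,P3,P4,P1] Q1=[] Q2=[]
t=12-15: P2@Q0 runs 3, rem=4, I/O yield, promote→Q0. Q0=[P3,P4,P1,P2] Q1=[] Q2=[]
t=15-18: P3@Q0 runs 3, rem=1, I/O yield, promote→Q0. Q0=[P4,P1,P2,P3] Q1=[] Q2=[]
t=18-20: P4@Q0 runs 2, rem=2, I/O yield, promote→Q0. Q0=[P1,P2,P3,P4] Q1=[] Q2=[]
t=20-22: P1@Q0 runs 2, rem=7, I/O yield, promote→Q0. Q0=[P2,P3,P4,P1] Q1=[] Q2=[]
t=22-25: P2@Q0 runs 3, rem=1, I/O yield, promote→Q0. Q0=[P3,P4,P1,P2] Q1=[] Q2=[]
t=25-26: P3@Q0 runs 1, rem=0, completes. Q0=[P4,P1,P2] Q1=[] Q2=[]
t=26-28: P4@Q0 runs 2, rem=0, completes. Q0=[P1,P2] Q1=[] Q2=[]
t=28-30: P1@Q0 runs 2, rem=5, I/O yield, promote→Q0. Q0=[P2,P1] Q1=[] Q2=[]
t=30-31: P2@Q0 runs 1, rem=0, completes. Q0=[P1] Q1=[] Q2=[]
t=31-33: P1@Q0 runs 2, rem=3, I/O yield, promote→Q0. Q0=[P1] Q1=[] Q2=[]
t=33-35: P1@Q0 runs 2, rem=1, I/O yield, promote→Q0. Q0=[P1] Q1=[] Q2=[]
t=35-36: P1@Q0 runs 1, rem=0, completes. Q0=[] Q1=[] Q2=[]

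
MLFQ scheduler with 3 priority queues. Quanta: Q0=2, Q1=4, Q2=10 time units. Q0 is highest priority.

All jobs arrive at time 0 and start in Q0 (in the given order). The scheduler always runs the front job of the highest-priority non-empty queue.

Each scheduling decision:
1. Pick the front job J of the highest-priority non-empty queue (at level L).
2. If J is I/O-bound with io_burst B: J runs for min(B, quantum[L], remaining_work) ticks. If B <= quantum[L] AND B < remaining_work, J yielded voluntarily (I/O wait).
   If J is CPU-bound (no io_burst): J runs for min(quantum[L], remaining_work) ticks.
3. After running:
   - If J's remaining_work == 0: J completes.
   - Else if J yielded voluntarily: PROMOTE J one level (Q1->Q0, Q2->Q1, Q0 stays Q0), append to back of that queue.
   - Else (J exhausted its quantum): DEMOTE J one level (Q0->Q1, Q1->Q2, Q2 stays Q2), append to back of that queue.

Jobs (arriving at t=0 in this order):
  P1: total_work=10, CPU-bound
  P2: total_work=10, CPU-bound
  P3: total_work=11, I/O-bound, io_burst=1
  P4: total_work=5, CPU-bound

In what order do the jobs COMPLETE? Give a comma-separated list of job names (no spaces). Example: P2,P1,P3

Answer: P3,P4,P1,P2

Derivation:
t=0-2: P1@Q0 runs 2, rem=8, quantum used, demote→Q1. Q0=[P2,P3,P4] Q1=[P1] Q2=[]
t=2-4: P2@Q0 runs 2, rem=8, quantum used, demote→Q1. Q0=[P3,P4] Q1=[P1,P2] Q2=[]
t=4-5: P3@Q0 runs 1, rem=10, I/O yield, promote→Q0. Q0=[P4,P3] Q1=[P1,P2] Q2=[]
t=5-7: P4@Q0 runs 2, rem=3, quantum used, demote→Q1. Q0=[P3] Q1=[P1,P2,P4] Q2=[]
t=7-8: P3@Q0 runs 1, rem=9, I/O yield, promote→Q0. Q0=[P3] Q1=[P1,P2,P4] Q2=[]
t=8-9: P3@Q0 runs 1, rem=8, I/O yield, promote→Q0. Q0=[P3] Q1=[P1,P2,P4] Q2=[]
t=9-10: P3@Q0 runs 1, rem=7, I/O yield, promote→Q0. Q0=[P3] Q1=[P1,P2,P4] Q2=[]
t=10-11: P3@Q0 runs 1, rem=6, I/O yield, promote→Q0. Q0=[P3] Q1=[P1,P2,P4] Q2=[]
t=11-12: P3@Q0 runs 1, rem=5, I/O yield, promote→Q0. Q0=[P3] Q1=[P1,P2,P4] Q2=[]
t=12-13: P3@Q0 runs 1, rem=4, I/O yield, promote→Q0. Q0=[P3] Q1=[P1,P2,P4] Q2=[]
t=13-14: P3@Q0 runs 1, rem=3, I/O yield, promote→Q0. Q0=[P3] Q1=[P1,P2,P4] Q2=[]
t=14-15: P3@Q0 runs 1, rem=2, I/O yield, promote→Q0. Q0=[P3] Q1=[P1,P2,P4] Q2=[]
t=15-16: P3@Q0 runs 1, rem=1, I/O yield, promote→Q0. Q0=[P3] Q1=[P1,P2,P4] Q2=[]
t=16-17: P3@Q0 runs 1, rem=0, completes. Q0=[] Q1=[P1,P2,P4] Q2=[]
t=17-21: P1@Q1 runs 4, rem=4, quantum used, demote→Q2. Q0=[] Q1=[P2,P4] Q2=[P1]
t=21-25: P2@Q1 runs 4, rem=4, quantum used, demote→Q2. Q0=[] Q1=[P4] Q2=[P1,P2]
t=25-28: P4@Q1 runs 3, rem=0, completes. Q0=[] Q1=[] Q2=[P1,P2]
t=28-32: P1@Q2 runs 4, rem=0, completes. Q0=[] Q1=[] Q2=[P2]
t=32-36: P2@Q2 runs 4, rem=0, completes. Q0=[] Q1=[] Q2=[]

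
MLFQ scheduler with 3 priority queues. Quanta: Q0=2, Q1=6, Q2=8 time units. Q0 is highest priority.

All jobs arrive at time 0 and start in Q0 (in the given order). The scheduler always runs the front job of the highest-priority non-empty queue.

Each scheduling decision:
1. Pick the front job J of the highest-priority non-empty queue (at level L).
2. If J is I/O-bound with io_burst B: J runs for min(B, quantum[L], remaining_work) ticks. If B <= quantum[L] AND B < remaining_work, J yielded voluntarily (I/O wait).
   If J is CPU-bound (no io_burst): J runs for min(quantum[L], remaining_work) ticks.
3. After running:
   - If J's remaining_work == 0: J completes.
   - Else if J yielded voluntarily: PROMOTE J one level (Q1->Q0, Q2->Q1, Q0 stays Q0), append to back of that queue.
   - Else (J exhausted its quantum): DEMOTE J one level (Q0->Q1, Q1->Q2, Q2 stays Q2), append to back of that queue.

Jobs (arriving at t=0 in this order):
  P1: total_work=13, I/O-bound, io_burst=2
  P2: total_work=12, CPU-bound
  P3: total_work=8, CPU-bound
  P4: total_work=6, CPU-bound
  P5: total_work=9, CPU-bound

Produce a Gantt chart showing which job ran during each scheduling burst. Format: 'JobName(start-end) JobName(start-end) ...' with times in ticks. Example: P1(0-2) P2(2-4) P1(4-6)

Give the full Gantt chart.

Answer: P1(0-2) P2(2-4) P3(4-6) P4(6-8) P5(8-10) P1(10-12) P1(12-14) P1(14-16) P1(16-18) P1(18-20) P1(20-21) P2(21-27) P3(27-33) P4(33-37) P5(37-43) P2(43-47) P5(47-48)

Derivation:
t=0-2: P1@Q0 runs 2, rem=11, I/O yield, promote→Q0. Q0=[P2,P3,P4,P5,P1] Q1=[] Q2=[]
t=2-4: P2@Q0 runs 2, rem=10, quantum used, demote→Q1. Q0=[P3,P4,P5,P1] Q1=[P2] Q2=[]
t=4-6: P3@Q0 runs 2, rem=6, quantum used, demote→Q1. Q0=[P4,P5,P1] Q1=[P2,P3] Q2=[]
t=6-8: P4@Q0 runs 2, rem=4, quantum used, demote→Q1. Q0=[P5,P1] Q1=[P2,P3,P4] Q2=[]
t=8-10: P5@Q0 runs 2, rem=7, quantum used, demote→Q1. Q0=[P1] Q1=[P2,P3,P4,P5] Q2=[]
t=10-12: P1@Q0 runs 2, rem=9, I/O yield, promote→Q0. Q0=[P1] Q1=[P2,P3,P4,P5] Q2=[]
t=12-14: P1@Q0 runs 2, rem=7, I/O yield, promote→Q0. Q0=[P1] Q1=[P2,P3,P4,P5] Q2=[]
t=14-16: P1@Q0 runs 2, rem=5, I/O yield, promote→Q0. Q0=[P1] Q1=[P2,P3,P4,P5] Q2=[]
t=16-18: P1@Q0 runs 2, rem=3, I/O yield, promote→Q0. Q0=[P1] Q1=[P2,P3,P4,P5] Q2=[]
t=18-20: P1@Q0 runs 2, rem=1, I/O yield, promote→Q0. Q0=[P1] Q1=[P2,P3,P4,P5] Q2=[]
t=20-21: P1@Q0 runs 1, rem=0, completes. Q0=[] Q1=[P2,P3,P4,P5] Q2=[]
t=21-27: P2@Q1 runs 6, rem=4, quantum used, demote→Q2. Q0=[] Q1=[P3,P4,P5] Q2=[P2]
t=27-33: P3@Q1 runs 6, rem=0, completes. Q0=[] Q1=[P4,P5] Q2=[P2]
t=33-37: P4@Q1 runs 4, rem=0, completes. Q0=[] Q1=[P5] Q2=[P2]
t=37-43: P5@Q1 runs 6, rem=1, quantum used, demote→Q2. Q0=[] Q1=[] Q2=[P2,P5]
t=43-47: P2@Q2 runs 4, rem=0, completes. Q0=[] Q1=[] Q2=[P5]
t=47-48: P5@Q2 runs 1, rem=0, completes. Q0=[] Q1=[] Q2=[]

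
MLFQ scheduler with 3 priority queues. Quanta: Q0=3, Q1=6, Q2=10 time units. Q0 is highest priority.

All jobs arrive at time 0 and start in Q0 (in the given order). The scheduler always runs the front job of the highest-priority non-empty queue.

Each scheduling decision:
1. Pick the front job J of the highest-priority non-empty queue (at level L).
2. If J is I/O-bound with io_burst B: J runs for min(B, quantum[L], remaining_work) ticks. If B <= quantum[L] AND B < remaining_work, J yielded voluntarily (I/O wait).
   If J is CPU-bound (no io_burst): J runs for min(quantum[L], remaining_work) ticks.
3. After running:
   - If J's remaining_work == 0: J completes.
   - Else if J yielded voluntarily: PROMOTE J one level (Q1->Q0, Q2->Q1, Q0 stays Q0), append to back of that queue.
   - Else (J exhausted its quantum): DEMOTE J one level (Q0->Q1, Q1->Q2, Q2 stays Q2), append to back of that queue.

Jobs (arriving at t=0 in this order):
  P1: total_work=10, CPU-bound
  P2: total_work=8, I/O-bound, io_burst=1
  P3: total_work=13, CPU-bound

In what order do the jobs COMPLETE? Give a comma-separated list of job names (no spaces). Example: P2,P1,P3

t=0-3: P1@Q0 runs 3, rem=7, quantum used, demote→Q1. Q0=[P2,P3] Q1=[P1] Q2=[]
t=3-4: P2@Q0 runs 1, rem=7, I/O yield, promote→Q0. Q0=[P3,P2] Q1=[P1] Q2=[]
t=4-7: P3@Q0 runs 3, rem=10, quantum used, demote→Q1. Q0=[P2] Q1=[P1,P3] Q2=[]
t=7-8: P2@Q0 runs 1, rem=6, I/O yield, promote→Q0. Q0=[P2] Q1=[P1,P3] Q2=[]
t=8-9: P2@Q0 runs 1, rem=5, I/O yield, promote→Q0. Q0=[P2] Q1=[P1,P3] Q2=[]
t=9-10: P2@Q0 runs 1, rem=4, I/O yield, promote→Q0. Q0=[P2] Q1=[P1,P3] Q2=[]
t=10-11: P2@Q0 runs 1, rem=3, I/O yield, promote→Q0. Q0=[P2] Q1=[P1,P3] Q2=[]
t=11-12: P2@Q0 runs 1, rem=2, I/O yield, promote→Q0. Q0=[P2] Q1=[P1,P3] Q2=[]
t=12-13: P2@Q0 runs 1, rem=1, I/O yield, promote→Q0. Q0=[P2] Q1=[P1,P3] Q2=[]
t=13-14: P2@Q0 runs 1, rem=0, completes. Q0=[] Q1=[P1,P3] Q2=[]
t=14-20: P1@Q1 runs 6, rem=1, quantum used, demote→Q2. Q0=[] Q1=[P3] Q2=[P1]
t=20-26: P3@Q1 runs 6, rem=4, quantum used, demote→Q2. Q0=[] Q1=[] Q2=[P1,P3]
t=26-27: P1@Q2 runs 1, rem=0, completes. Q0=[] Q1=[] Q2=[P3]
t=27-31: P3@Q2 runs 4, rem=0, completes. Q0=[] Q1=[] Q2=[]

Answer: P2,P1,P3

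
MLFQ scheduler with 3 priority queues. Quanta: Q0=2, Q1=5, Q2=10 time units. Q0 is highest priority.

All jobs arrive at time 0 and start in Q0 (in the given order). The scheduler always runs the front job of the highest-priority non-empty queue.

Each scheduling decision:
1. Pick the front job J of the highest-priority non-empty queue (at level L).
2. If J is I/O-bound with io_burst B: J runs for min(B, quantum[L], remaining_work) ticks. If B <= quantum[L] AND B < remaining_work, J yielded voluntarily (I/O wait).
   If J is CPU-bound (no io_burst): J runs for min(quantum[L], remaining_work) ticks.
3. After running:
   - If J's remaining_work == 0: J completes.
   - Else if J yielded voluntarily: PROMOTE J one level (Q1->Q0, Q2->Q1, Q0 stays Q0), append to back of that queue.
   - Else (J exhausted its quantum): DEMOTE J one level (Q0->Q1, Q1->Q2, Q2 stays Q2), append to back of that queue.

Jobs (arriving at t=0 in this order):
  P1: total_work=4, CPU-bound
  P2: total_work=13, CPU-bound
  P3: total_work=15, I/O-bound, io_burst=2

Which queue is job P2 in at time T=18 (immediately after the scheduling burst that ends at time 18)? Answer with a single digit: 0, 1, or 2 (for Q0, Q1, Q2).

t=0-2: P1@Q0 runs 2, rem=2, quantum used, demote→Q1. Q0=[P2,P3] Q1=[P1] Q2=[]
t=2-4: P2@Q0 runs 2, rem=11, quantum used, demote→Q1. Q0=[P3] Q1=[P1,P2] Q2=[]
t=4-6: P3@Q0 runs 2, rem=13, I/O yield, promote→Q0. Q0=[P3] Q1=[P1,P2] Q2=[]
t=6-8: P3@Q0 runs 2, rem=11, I/O yield, promote→Q0. Q0=[P3] Q1=[P1,P2] Q2=[]
t=8-10: P3@Q0 runs 2, rem=9, I/O yield, promote→Q0. Q0=[P3] Q1=[P1,P2] Q2=[]
t=10-12: P3@Q0 runs 2, rem=7, I/O yield, promote→Q0. Q0=[P3] Q1=[P1,P2] Q2=[]
t=12-14: P3@Q0 runs 2, rem=5, I/O yield, promote→Q0. Q0=[P3] Q1=[P1,P2] Q2=[]
t=14-16: P3@Q0 runs 2, rem=3, I/O yield, promote→Q0. Q0=[P3] Q1=[P1,P2] Q2=[]
t=16-18: P3@Q0 runs 2, rem=1, I/O yield, promote→Q0. Q0=[P3] Q1=[P1,P2] Q2=[]
t=18-19: P3@Q0 runs 1, rem=0, completes. Q0=[] Q1=[P1,P2] Q2=[]
t=19-21: P1@Q1 runs 2, rem=0, completes. Q0=[] Q1=[P2] Q2=[]
t=21-26: P2@Q1 runs 5, rem=6, quantum used, demote→Q2. Q0=[] Q1=[] Q2=[P2]
t=26-32: P2@Q2 runs 6, rem=0, completes. Q0=[] Q1=[] Q2=[]

Answer: 1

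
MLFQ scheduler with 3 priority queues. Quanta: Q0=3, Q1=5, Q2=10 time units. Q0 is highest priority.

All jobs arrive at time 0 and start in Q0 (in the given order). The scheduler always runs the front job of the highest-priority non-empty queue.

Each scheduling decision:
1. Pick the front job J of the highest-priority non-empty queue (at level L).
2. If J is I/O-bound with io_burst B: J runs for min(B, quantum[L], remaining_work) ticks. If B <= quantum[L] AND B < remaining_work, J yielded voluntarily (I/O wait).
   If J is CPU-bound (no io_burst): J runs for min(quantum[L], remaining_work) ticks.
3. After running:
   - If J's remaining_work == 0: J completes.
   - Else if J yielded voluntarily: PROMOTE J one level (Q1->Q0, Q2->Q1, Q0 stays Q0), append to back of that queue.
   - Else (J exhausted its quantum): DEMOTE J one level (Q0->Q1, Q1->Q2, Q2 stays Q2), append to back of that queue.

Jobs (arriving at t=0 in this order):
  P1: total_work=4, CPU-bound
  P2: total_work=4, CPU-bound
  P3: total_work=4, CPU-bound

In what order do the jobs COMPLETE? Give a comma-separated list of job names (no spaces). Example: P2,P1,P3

Answer: P1,P2,P3

Derivation:
t=0-3: P1@Q0 runs 3, rem=1, quantum used, demote→Q1. Q0=[P2,P3] Q1=[P1] Q2=[]
t=3-6: P2@Q0 runs 3, rem=1, quantum used, demote→Q1. Q0=[P3] Q1=[P1,P2] Q2=[]
t=6-9: P3@Q0 runs 3, rem=1, quantum used, demote→Q1. Q0=[] Q1=[P1,P2,P3] Q2=[]
t=9-10: P1@Q1 runs 1, rem=0, completes. Q0=[] Q1=[P2,P3] Q2=[]
t=10-11: P2@Q1 runs 1, rem=0, completes. Q0=[] Q1=[P3] Q2=[]
t=11-12: P3@Q1 runs 1, rem=0, completes. Q0=[] Q1=[] Q2=[]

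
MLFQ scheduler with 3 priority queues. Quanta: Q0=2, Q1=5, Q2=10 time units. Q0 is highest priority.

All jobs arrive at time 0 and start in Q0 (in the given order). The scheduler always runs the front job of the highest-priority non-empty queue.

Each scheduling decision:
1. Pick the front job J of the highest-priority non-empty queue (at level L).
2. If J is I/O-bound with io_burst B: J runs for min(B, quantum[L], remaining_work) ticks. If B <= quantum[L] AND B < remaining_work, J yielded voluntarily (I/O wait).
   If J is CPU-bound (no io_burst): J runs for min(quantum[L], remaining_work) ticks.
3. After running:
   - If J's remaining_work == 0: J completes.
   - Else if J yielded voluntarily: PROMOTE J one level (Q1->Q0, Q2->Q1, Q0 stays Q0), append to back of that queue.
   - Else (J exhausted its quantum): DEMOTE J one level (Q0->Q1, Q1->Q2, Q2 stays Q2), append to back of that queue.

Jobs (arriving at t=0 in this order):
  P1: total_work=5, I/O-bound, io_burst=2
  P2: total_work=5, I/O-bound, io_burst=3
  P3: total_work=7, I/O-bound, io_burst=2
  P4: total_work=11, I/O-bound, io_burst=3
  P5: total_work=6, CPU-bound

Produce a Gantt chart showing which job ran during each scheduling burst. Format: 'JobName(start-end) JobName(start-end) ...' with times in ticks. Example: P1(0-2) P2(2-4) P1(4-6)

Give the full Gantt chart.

t=0-2: P1@Q0 runs 2, rem=3, I/O yield, promote→Q0. Q0=[P2,P3,P4,P5,P1] Q1=[] Q2=[]
t=2-4: P2@Q0 runs 2, rem=3, quantum used, demote→Q1. Q0=[P3,P4,P5,P1] Q1=[P2] Q2=[]
t=4-6: P3@Q0 runs 2, rem=5, I/O yield, promote→Q0. Q0=[P4,P5,P1,P3] Q1=[P2] Q2=[]
t=6-8: P4@Q0 runs 2, rem=9, quantum used, demote→Q1. Q0=[P5,P1,P3] Q1=[P2,P4] Q2=[]
t=8-10: P5@Q0 runs 2, rem=4, quantum used, demote→Q1. Q0=[P1,P3] Q1=[P2,P4,P5] Q2=[]
t=10-12: P1@Q0 runs 2, rem=1, I/O yield, promote→Q0. Q0=[P3,P1] Q1=[P2,P4,P5] Q2=[]
t=12-14: P3@Q0 runs 2, rem=3, I/O yield, promote→Q0. Q0=[P1,P3] Q1=[P2,P4,P5] Q2=[]
t=14-15: P1@Q0 runs 1, rem=0, completes. Q0=[P3] Q1=[P2,P4,P5] Q2=[]
t=15-17: P3@Q0 runs 2, rem=1, I/O yield, promote→Q0. Q0=[P3] Q1=[P2,P4,P5] Q2=[]
t=17-18: P3@Q0 runs 1, rem=0, completes. Q0=[] Q1=[P2,P4,P5] Q2=[]
t=18-21: P2@Q1 runs 3, rem=0, completes. Q0=[] Q1=[P4,P5] Q2=[]
t=21-24: P4@Q1 runs 3, rem=6, I/O yield, promote→Q0. Q0=[P4] Q1=[P5] Q2=[]
t=24-26: P4@Q0 runs 2, rem=4, quantum used, demote→Q1. Q0=[] Q1=[P5,P4] Q2=[]
t=26-30: P5@Q1 runs 4, rem=0, completes. Q0=[] Q1=[P4] Q2=[]
t=30-33: P4@Q1 runs 3, rem=1, I/O yield, promote→Q0. Q0=[P4] Q1=[] Q2=[]
t=33-34: P4@Q0 runs 1, rem=0, completes. Q0=[] Q1=[] Q2=[]

Answer: P1(0-2) P2(2-4) P3(4-6) P4(6-8) P5(8-10) P1(10-12) P3(12-14) P1(14-15) P3(15-17) P3(17-18) P2(18-21) P4(21-24) P4(24-26) P5(26-30) P4(30-33) P4(33-34)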